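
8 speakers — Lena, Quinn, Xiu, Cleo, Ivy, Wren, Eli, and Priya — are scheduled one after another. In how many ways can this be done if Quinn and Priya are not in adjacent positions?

There are 8! = 40320 arrangements in all. If Quinn and Priya are adjacent, merging them into one block gives 2·(7)! = 10080 arrangements.
Complementary counting: 40320 − 10080 = 30240.

30240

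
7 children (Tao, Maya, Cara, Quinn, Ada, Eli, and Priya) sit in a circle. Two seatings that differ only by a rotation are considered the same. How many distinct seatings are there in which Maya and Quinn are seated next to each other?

Treat {Maya, Quinn} as one unit (2 internal orders) and seat the resulting 6 units around the table: (5)! circular arrangements.
So 2 × (5)! = 2 × 120 = 240.

240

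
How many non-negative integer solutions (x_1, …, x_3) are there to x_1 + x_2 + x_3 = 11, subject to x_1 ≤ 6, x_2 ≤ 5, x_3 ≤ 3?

Without the upper bounds there are C(13,2) = 78 ways to split 11 among 3 variables.
Subtract solutions that violate a single cap (substitute x_i' = x_i − (cap_i+1)): x_1 ≥ 7 gives C(6,2) = 15; x_2 ≥ 6 gives C(7,2) = 21; x_3 ≥ 4 gives C(9,2) = 36. Together 72.
Add back pairs where two caps are both exceeded: 0 + 1 + 3 = 4.
By inclusion–exclusion the count is 78 − 72 + 4 = 10.

10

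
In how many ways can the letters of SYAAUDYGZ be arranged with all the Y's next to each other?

Treat the 2 copies of Y as a single block. The multiset to arrange is then {YY, A, A, D, G, S, U, Z}, 8 items in all.
That gives (8)!/(2!) = 20160 arrangements.

20160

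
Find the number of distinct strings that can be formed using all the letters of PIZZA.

PIZZA has 5 letters with Z appearing twice.
So there are 5! / (2!) = 60 distinguishable arrangements.

60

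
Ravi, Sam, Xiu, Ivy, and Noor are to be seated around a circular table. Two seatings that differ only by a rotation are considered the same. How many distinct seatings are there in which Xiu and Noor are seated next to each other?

12

Glue Xiu and Noor into a block (2 internal orders). Seating 4 units around a circle gives (3)! arrangements.
So 2 × (3)! = 2 × 6 = 12.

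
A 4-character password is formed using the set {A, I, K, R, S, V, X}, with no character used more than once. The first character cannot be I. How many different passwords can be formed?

720

The first character has 7−1 = 6 choices (anything except I).
The remaining 3 characters are filled from the other 6 symbols without repetition: 6 × 5 × 4 = 120.
Total: 6 × 120 = 720.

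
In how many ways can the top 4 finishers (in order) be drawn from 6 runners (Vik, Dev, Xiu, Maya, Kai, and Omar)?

There are 6 choices for 1st place, 5 for 2nd, and so on down to 3 for position 4.
That gives 6 × 5 × 4 × 3 = 360.

360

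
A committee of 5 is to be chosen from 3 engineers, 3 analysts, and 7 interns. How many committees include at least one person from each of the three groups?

798

With no constraint there are C(13,5) = 1287 possible selections.
Subtract selections that omit an entire group: no engineers → C(10,5) = 252; no analysts → C(10,5) = 252; no interns → C(6,5) = 6.
Add back selections omitting two groups (i.e. drawn from a single group): C(3,5) + C(3,5) + C(7,5) = 21.
By inclusion–exclusion: 1287 − 510 + 21 = 798.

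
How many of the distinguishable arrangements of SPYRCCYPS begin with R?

2520

Fix R in the first position and arrange the remaining 8 letters.
Those 8 letters have C appearing twice, P appearing twice, S appearing twice, and Y appearing twice, giving (8)!/(2!·2!·2!·2!) = 2520.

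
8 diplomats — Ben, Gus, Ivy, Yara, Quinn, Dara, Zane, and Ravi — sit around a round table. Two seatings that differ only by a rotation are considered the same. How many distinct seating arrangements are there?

Seat Ben anywhere (absorbing the rotational symmetry), then permute the other 7: (7)! = 5040.

5040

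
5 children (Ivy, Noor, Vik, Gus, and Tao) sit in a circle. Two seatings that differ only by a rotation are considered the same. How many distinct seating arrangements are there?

24

Seat Ivy anywhere (absorbing the rotational symmetry), then permute the other 4: (4)! = 24.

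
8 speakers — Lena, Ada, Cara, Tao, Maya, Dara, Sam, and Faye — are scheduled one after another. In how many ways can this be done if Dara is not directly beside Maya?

30240

Of the 8! = 40320 arrangements, those with Dara and Maya adjacent number 2 × 7! = 10080 (treat the pair as a block with 2 internal orders).
So 40320 − 10080 = 30240 arrangements keep them apart.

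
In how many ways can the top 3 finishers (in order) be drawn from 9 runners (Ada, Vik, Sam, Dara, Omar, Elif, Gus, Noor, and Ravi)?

504

There are 9 choices for 1st place, 8 for 2nd, and 7 for 3rd.
That gives 9 × 8 × 7 = 504.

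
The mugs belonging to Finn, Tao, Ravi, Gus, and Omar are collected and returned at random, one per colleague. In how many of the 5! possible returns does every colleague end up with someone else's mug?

Let Aᵢ be the assignments in which colleague i gets their own mug. We want the size of the complement of A₁∪…∪A_5.
By inclusion–exclusion this is Σ_{j=0}^{5} (−1)^j C(5,j)·(5−j)!.
Computing: 120 − 120 + 60 − 20 + 5 − 1 = 44.

44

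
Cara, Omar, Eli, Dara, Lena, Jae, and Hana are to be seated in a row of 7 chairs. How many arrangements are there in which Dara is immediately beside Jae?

Place the 5 others and the Dara-Jae pair as 6 objects in a line; the pair has 2 internal arrangements.
That gives 2 × 6! = 2 × 720 = 1440.

1440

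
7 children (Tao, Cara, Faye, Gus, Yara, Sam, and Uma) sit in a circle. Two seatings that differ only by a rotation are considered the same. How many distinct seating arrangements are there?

720

Fix one person's seat to break rotational symmetry; the remaining 6 people can be arranged in (6)! = 720 ways.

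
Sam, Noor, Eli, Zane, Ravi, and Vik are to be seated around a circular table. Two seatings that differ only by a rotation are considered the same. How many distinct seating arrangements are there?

120

Seat Sam anywhere (absorbing the rotational symmetry), then permute the other 5: (5)! = 120.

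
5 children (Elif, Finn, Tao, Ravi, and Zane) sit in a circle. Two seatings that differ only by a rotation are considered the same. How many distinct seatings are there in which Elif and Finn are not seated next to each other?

Without the restriction there are (4)! = 24 seatings.
Those with Elif next to Finn: fuse the pair into one unit and seat 4 units around a circle — 2·(3)! = 12.
Subtracting, 24 − 12 = 12.

12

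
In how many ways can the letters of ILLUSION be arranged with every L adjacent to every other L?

2520

Treat the 2 copies of L as a single block. The multiset to arrange is then {LL, I, I, N, O, S, U}, 7 items in all.
That gives (7)!/(2!) = 2520 arrangements.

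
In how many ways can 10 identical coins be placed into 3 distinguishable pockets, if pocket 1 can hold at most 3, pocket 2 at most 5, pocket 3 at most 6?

14

By stars and bars, unrestricted non-negative solutions to x_1+…+x_3 = 10 number C(10+2,2) = 66.
Subtract solutions that violate a single cap (substitute x_i' = x_i − (cap_i+1)): x_1 ≥ 4 gives C(8,2) = 28; x_2 ≥ 6 gives C(6,2) = 15; x_3 ≥ 7 gives C(5,2) = 10. Together 53.
Add back pairs where two caps are both exceeded: 1 + 0 + 0 = 1.
By inclusion–exclusion the count is 66 − 53 + 1 = 14.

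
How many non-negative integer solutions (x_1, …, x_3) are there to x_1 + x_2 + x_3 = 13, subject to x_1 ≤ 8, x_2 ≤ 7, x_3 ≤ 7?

48

Ignoring the caps, the number of non-negative solutions to x_1+…+x_3 = 13 is C(15,2) = 105.
Subtract solutions that violate a single cap (substitute x_i' = x_i − (cap_i+1)): x_1 ≥ 9 gives C(6,2) = 15; x_2 ≥ 8 gives C(7,2) = 21; x_3 ≥ 8 gives C(7,2) = 21. Together 57.
No two caps can be exceeded simultaneously, so the pair terms are all 0.
By inclusion–exclusion the count is 105 − 57 + 0 = 48.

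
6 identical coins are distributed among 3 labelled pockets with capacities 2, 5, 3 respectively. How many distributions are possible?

Ignoring the caps, the number of non-negative solutions to x_1+…+x_3 = 6 is C(8,2) = 28.
Subtract solutions that violate a single cap (substitute x_i' = x_i − (cap_i+1)): x_1 ≥ 3 gives C(5,2) = 10; x_2 ≥ 6 gives C(2,2) = 1; x_3 ≥ 4 gives C(4,2) = 6. Together 17.
No two caps can be exceeded simultaneously, so the pair terms are all 0.
By inclusion–exclusion the count is 28 − 17 + 0 = 11.

11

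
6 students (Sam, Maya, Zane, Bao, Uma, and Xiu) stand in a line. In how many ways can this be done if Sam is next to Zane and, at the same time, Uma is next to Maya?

96

Treat {Sam,Zane} as one block (2 orders) and {Uma,Maya} as another (2 orders).
That leaves 4 units to arrange: 2 × 2 × 4! = 4 × 24 = 96.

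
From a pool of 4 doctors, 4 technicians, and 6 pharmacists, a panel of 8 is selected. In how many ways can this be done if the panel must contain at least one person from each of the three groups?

2912

Total 8-person selections from all 14: C(14,8) = 3003.
Subtract selections that omit an entire group: no doctors → C(10,8) = 45; no technicians → C(10,8) = 45; no pharmacists → C(8,8) = 1.
Add back selections omitting two groups (i.e. drawn from a single group): C(4,8) + C(4,8) + C(6,8) = 0.
By inclusion–exclusion: 3003 − 91 + 0 = 2912.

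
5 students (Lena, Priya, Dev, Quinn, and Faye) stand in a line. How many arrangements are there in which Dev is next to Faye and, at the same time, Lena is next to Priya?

24

Treat {Dev,Faye} as one block (2 orders) and {Lena,Priya} as another (2 orders).
That leaves 3 units to arrange: 2 × 2 × 3! = 4 × 6 = 24.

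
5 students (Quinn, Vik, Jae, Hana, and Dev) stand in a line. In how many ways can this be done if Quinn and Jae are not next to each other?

72

Of the 5! = 120 arrangements, those with Quinn and Jae adjacent number 2 × 4! = 48 (treat the pair as a block with 2 internal orders).
So 120 − 48 = 72 arrangements keep them apart.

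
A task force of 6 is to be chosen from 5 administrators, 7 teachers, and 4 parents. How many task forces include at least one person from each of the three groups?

With no constraint there are C(16,6) = 8008 possible selections.
Subtract selections that omit an entire group: no administrators → C(11,6) = 462; no teachers → C(9,6) = 84; no parents → C(12,6) = 924.
Add back selections omitting two groups (i.e. drawn from a single group): C(5,6) + C(7,6) + C(4,6) = 7.
By inclusion–exclusion: 8008 − 1470 + 7 = 6545.

6545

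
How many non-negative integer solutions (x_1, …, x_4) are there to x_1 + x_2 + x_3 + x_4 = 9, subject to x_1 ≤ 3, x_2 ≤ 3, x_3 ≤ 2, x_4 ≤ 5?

29

Ignoring the caps, the number of non-negative solutions to x_1+…+x_4 = 9 is C(12,3) = 220.
Subtract solutions that violate a single cap (substitute x_i' = x_i − (cap_i+1)): x_1 ≥ 4 gives C(8,3) = 56; x_2 ≥ 4 gives C(8,3) = 56; x_3 ≥ 3 gives C(9,3) = 84; x_4 ≥ 6 gives C(6,3) = 20. Together 216.
Add back pairs where two caps are both exceeded: 4 + 10 + 0 + 10 + 0 + 1 = 25.
By inclusion–exclusion the count is 220 − 216 + 25 = 29.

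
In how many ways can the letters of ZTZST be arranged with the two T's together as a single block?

12

Treat the 2 copies of T as a single block. The multiset to arrange is then {TT, S, Z, Z}, 4 items in all.
That gives (4)!/(2!) = 12 arrangements.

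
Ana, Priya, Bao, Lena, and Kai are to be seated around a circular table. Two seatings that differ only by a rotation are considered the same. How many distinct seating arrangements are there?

Around a circle, 5 distinct people have 5!/5 = (4)! = 24 rotationally distinct seatings.

24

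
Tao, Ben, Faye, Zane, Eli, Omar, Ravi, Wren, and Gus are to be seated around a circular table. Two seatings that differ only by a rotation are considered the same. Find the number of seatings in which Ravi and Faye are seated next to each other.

10080

Glue Ravi and Faye into a block (2 internal orders). Seating 8 units around a circle gives (7)! arrangements.
So 2 × (7)! = 2 × 5040 = 10080.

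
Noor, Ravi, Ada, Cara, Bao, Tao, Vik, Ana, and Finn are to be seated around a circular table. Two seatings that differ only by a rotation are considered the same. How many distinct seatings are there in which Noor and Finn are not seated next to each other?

30240

Without the restriction there are (8)! = 40320 seatings.
Those with Noor next to Finn: fuse the pair into one unit and seat 8 units around a circle — 2·(7)! = 10080.
Subtracting, 40320 − 10080 = 30240.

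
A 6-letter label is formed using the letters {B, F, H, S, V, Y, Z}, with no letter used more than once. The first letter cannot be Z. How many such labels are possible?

The first letter has 7−1 = 6 choices (anything except Z).
The remaining 5 letters are filled from the other 6 symbols without repetition: 6 × 5 × 4 × 3 × 2 = 720.
Total: 6 × 720 = 4320.

4320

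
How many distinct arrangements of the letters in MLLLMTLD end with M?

Fix M in the last position and arrange the remaining 7 letters.
Those 7 letters have L appearing 4 times, giving (7)!/(4!) = 210.

210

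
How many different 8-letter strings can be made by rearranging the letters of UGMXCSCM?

Letter multiplicities in UGMXCSCM: C×2, G×1, M×2, S×1, U×1, X×1.
The number of distinct arrangements is 8!/(2!·2!) = 40320/4 = 10080.

10080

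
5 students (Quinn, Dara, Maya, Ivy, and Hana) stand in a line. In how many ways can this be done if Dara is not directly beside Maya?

72

There are 5! = 120 arrangements in all. If Dara and Maya are adjacent, merging them into one block gives 2·(4)! = 48 arrangements.
Complementary counting: 120 − 48 = 72.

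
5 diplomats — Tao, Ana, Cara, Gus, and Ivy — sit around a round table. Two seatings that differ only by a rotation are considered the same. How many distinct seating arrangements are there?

Around a circle, 5 distinct people have 5!/5 = (4)! = 24 rotationally distinct seatings.

24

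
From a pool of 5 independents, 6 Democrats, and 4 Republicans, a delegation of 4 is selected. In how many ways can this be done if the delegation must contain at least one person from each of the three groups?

720

Total 4-person selections from all 15: C(15,4) = 1365.
Subtract selections that omit an entire group: no independents → C(10,4) = 210; no Democrats → C(9,4) = 126; no Republicans → C(11,4) = 330.
Add back selections omitting two groups (i.e. drawn from a single group): C(5,4) + C(6,4) + C(4,4) = 21.
By inclusion–exclusion: 1365 − 666 + 21 = 720.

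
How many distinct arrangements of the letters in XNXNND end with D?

10

With the last slot taken by D, it remains to arrange the other 5 letters (XNXNN).
Those 5 letters have N appearing 3 times and X appearing twice, giving (5)!/(3!·2!) = 10.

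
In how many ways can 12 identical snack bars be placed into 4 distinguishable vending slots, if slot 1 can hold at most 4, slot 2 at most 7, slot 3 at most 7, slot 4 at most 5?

Without the upper bounds there are C(15,3) = 455 ways to split 12 among 4 vending slots.
Subtract solutions that violate a single cap (substitute x_i' = x_i − (cap_i+1)): x_1 ≥ 5 gives C(10,3) = 120; x_2 ≥ 8 gives C(7,3) = 35; x_3 ≥ 8 gives C(7,3) = 35; x_4 ≥ 6 gives C(9,3) = 84. Together 274.
Add back pairs where two caps are both exceeded: 0 + 0 + 4 + 0 + 0 + 0 = 4.
By inclusion–exclusion the count is 455 − 274 + 4 = 185.

185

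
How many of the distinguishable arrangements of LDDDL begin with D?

With the first slot taken by D, it remains to arrange the other 4 letters (LDDL).
Those 4 letters have D appearing twice and L appearing twice, giving (4)!/(2!·2!) = 6.

6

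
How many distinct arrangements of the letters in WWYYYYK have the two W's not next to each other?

Total arrangements of WWYYYYK: 7!/(4!·2!) = 105.
Arrangements with the W's together: treat WW as one letter, giving (6)!/(4!) = 30.
Hence 105 − 30 = 75.

75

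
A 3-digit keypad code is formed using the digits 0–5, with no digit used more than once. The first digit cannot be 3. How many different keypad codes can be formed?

The first digit has 6−1 = 5 choices (anything except 3).
The remaining 2 digits are filled from the other 5 symbols without repetition: 5 × 4 = 20.
Total: 5 × 20 = 100.

100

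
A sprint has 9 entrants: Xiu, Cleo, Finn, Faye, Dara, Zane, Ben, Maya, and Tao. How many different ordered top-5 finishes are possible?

15120

There are 9 choices for 1st place, 8 for 2nd, and so on down to 5 for position 5.
That gives 9 × 8 × 7 × 6 × 5 = 15120.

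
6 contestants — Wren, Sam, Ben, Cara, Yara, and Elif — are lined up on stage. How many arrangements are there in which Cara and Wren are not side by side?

There are 6! = 720 arrangements in all. If Cara and Wren are adjacent, merging them into one block gives 2·(5)! = 240 arrangements.
So 720 − 240 = 480 arrangements keep them apart.

480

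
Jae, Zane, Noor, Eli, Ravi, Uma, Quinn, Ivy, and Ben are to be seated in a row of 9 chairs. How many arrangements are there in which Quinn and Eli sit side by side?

Treat {Quinn, Eli} as a single unit. There are 8 units to order, and the pair itself can be ordered 2 ways.
That gives 2 × 8! = 2 × 40320 = 80640.

80640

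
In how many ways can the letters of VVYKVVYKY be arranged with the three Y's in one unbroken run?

105

Treat the 3 copies of Y as a single block. The multiset to arrange is then {YYY, K, K, V, V, V, V}, 7 items in all.
That gives (7)!/(4!·2!) = 105 arrangements.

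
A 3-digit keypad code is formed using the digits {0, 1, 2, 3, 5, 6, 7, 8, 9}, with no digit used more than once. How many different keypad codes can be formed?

504

Choose and order 3 of the 9 symbols: the first digit has 9 options, the next 8, then 7.
9 × 8 × 7 = 504.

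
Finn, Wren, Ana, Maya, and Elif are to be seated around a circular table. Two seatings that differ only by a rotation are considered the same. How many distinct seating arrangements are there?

Fix one person's seat to break rotational symmetry; the remaining 4 people can be arranged in (4)! = 24 ways.

24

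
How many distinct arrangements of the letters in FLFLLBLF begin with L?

With the first slot taken by L, it remains to arrange the other 7 letters (FFLLBLF).
Those 7 letters have F appearing 3 times and L appearing 3 times, giving (7)!/(3!·3!) = 140.

140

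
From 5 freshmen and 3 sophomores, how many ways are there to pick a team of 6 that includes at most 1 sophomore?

Split by how many sophomores are chosen (0 through 1).
Sum: C(3,0)·C(5,6) + C(3,1)·C(5,5) = 0 + 3 = 3.

3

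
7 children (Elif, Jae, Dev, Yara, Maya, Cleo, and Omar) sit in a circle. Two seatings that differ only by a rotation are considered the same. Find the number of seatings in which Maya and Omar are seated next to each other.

Glue Maya and Omar into a block (2 internal orders). Seating 6 units around a circle gives (5)! arrangements.
So 2 × (5)! = 2 × 120 = 240.

240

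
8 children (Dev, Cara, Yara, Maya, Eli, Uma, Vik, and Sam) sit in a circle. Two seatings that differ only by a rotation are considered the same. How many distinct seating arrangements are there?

Fix one person's seat to break rotational symmetry; the remaining 7 people can be arranged in (7)! = 5040 ways.

5040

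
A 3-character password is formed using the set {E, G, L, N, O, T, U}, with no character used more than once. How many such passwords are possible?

210

With no repetition, fill the 3 characters in order: 7 choices, then 6, down to 5.
7 × 6 × 5 = 210.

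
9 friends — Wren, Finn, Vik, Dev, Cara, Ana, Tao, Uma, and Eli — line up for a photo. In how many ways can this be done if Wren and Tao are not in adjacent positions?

Of the 9! = 362880 arrangements, those with Wren and Tao adjacent number 2 × 8! = 80640 (treat the pair as a block with 2 internal orders).
Complementary counting: 362880 − 80640 = 282240.

282240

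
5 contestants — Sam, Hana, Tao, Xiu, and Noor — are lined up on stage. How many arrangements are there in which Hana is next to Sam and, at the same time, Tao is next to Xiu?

24

Treat {Hana,Sam} as one block (2 orders) and {Tao,Xiu} as another (2 orders).
That leaves 3 units to arrange: 2 × 2 × 3! = 4 × 6 = 24.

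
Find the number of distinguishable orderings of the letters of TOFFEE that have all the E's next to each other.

60

Treat the 2 copies of E as a single block. The multiset to arrange is then {EE, F, F, O, T}, 5 items in all.
That gives (5)!/(2!) = 60 arrangements.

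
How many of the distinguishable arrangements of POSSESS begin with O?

30

Fix O in the first position and arrange the remaining 6 letters.
Those 6 letters have S appearing 4 times, giving (6)!/(4!) = 30.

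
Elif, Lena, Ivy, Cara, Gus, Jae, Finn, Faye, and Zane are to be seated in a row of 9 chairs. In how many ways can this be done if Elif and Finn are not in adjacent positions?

282240

There are 9! = 362880 arrangements in all. If Elif and Finn are adjacent, merging them into one block gives 2·(8)! = 80640 arrangements.
So 362880 − 80640 = 282240 arrangements keep them apart.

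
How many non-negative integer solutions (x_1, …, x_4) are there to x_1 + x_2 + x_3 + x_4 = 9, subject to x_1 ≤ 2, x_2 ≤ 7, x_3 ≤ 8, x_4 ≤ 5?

Without the upper bounds there are C(12,3) = 220 ways to split 9 among 4 variables.
Subtract solutions that violate a single cap (substitute x_i' = x_i − (cap_i+1)): x_1 ≥ 3 gives C(9,3) = 84; x_2 ≥ 8 gives C(4,3) = 4; x_3 ≥ 9 gives C(3,3) = 1; x_4 ≥ 6 gives C(6,3) = 20. Together 109.
Add back pairs where two caps are both exceeded: 0 + 0 + 1 + 0 + 0 + 0 = 1.
By inclusion–exclusion the count is 220 − 109 + 1 = 112.

112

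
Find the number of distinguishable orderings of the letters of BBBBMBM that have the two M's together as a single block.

6

Treat the 2 copies of M as a single block. The multiset to arrange is then {MM, B, B, B, B, B}, 6 items in all.
That gives (6)!/(5!) = 6 arrangements.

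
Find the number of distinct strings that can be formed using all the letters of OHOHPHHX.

840

OHOHPHHX has 8 letters with H appearing 4 times and O appearing twice.
The number of distinct arrangements is 8!/(4!·2!) = 40320/48 = 840.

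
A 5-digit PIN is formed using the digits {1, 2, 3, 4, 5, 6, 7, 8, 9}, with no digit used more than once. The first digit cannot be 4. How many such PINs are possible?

The first digit has 9−1 = 8 choices (anything except 4).
The remaining 4 digits are filled from the other 8 symbols without repetition: 8 × 7 × 6 × 5 = 1680.
Total: 8 × 1680 = 13440.

13440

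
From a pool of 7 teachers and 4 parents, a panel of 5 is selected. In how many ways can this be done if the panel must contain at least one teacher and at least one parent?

Total 5-person selections from all 11: C(11,5) = 462.
Subtract selections that omit an entire group: no teachers → C(4,5) = 0; no parents → C(7,5) = 21.
Both groups omitted at once is impossible, so 462 − 21 = 441.

441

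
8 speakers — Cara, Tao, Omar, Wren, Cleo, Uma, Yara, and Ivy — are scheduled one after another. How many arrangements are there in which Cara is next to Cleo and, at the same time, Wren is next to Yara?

Treat {Cara,Cleo} as one block (2 orders) and {Wren,Yara} as another (2 orders).
That leaves 6 units to arrange: 2 × 2 × 6! = 4 × 720 = 2880.

2880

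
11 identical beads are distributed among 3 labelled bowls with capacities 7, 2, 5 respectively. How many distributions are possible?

Ignoring the caps, the number of non-negative solutions to x_1+…+x_3 = 11 is C(13,2) = 78.
Subtract solutions that violate a single cap (substitute x_i' = x_i − (cap_i+1)): x_1 ≥ 8 gives C(5,2) = 10; x_2 ≥ 3 gives C(10,2) = 45; x_3 ≥ 6 gives C(7,2) = 21. Together 76.
Add back pairs where two caps are both exceeded: 1 + 0 + 6 = 7.
By inclusion–exclusion the count is 78 − 76 + 7 = 9.

9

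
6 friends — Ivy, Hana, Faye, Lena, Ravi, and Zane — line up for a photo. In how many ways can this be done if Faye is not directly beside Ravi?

There are 6! = 720 arrangements in all. If Faye and Ravi are adjacent, merging them into one block gives 2·(5)! = 240 arrangements.
So 720 − 240 = 480 arrangements keep them apart.

480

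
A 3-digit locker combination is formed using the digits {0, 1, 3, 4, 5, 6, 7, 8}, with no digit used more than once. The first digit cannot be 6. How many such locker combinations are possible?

294

The first digit has 8−1 = 7 choices (anything except 6).
The remaining 2 digits are filled from the other 7 symbols without repetition: 7 × 6 = 42.
Total: 7 × 42 = 294.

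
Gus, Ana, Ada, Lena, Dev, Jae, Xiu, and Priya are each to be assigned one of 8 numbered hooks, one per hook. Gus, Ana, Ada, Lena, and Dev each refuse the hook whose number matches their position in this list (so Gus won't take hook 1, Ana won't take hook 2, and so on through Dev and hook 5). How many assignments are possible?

21234

Let Aᵢ (for 1 ≤ i ≤ 5) be the placements that put person i in their forbidden hook. Any j of these fix j positions, leaving (8−j)! ways to fill the rest, and there are C(5,j) ways to pick which j.
By inclusion–exclusion, the number of valid placements is Σ_{j=0}^{5} (−1)^j C(5,j)·(8−j)!.
Computing: 40320 − 25200 + 7200 − 1200 + 120 − 6 = 21234.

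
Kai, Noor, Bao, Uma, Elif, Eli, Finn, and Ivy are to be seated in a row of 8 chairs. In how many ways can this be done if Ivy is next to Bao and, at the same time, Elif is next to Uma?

2880

Treat {Ivy,Bao} as one block (2 orders) and {Elif,Uma} as another (2 orders).
That leaves 6 units to arrange: 2 × 2 × 6! = 4 × 720 = 2880.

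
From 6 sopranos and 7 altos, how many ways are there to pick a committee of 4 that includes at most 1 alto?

Split by how many altos are chosen (0 through 1).
Sum: C(7,0)·C(6,4) + C(7,1)·C(6,3) = 15 + 140 = 155.

155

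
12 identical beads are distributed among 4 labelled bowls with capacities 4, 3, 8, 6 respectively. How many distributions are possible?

119

Ignoring the caps, the number of non-negative solutions to x_1+…+x_4 = 12 is C(15,3) = 455.
Subtract solutions that violate a single cap (substitute x_i' = x_i − (cap_i+1)): x_1 ≥ 5 gives C(10,3) = 120; x_2 ≥ 4 gives C(11,3) = 165; x_3 ≥ 9 gives C(6,3) = 20; x_4 ≥ 7 gives C(8,3) = 56. Together 361.
Add back pairs where two caps are both exceeded: 20 + 0 + 1 + 0 + 4 + 0 = 25.
By inclusion–exclusion the count is 455 − 361 + 25 = 119.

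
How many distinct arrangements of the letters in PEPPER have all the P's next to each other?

Treat the 3 copies of P as a single block. The multiset to arrange is then {PPP, E, E, R}, 4 items in all.
That gives (4)!/(2!) = 12 arrangements.

12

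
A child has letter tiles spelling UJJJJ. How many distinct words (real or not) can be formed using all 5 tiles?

5

UJJJJ has 5 letters with J appearing 4 times.
Dividing 5! = 120 by 4! = 24 for the repeated letters gives 5.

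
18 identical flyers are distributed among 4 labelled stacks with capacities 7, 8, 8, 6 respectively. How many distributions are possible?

By stars and bars, unrestricted non-negative solutions to x_1+…+x_4 = 18 number C(18+3,3) = 1330.
Subtract solutions that violate a single cap (substitute x_i' = x_i − (cap_i+1)): x_1 ≥ 8 gives C(13,3) = 286; x_2 ≥ 9 gives C(12,3) = 220; x_3 ≥ 9 gives C(12,3) = 220; x_4 ≥ 7 gives C(14,3) = 364. Together 1090.
Add back pairs where two caps are both exceeded: 4 + 4 + 20 + 1 + 10 + 10 = 49.
By inclusion–exclusion the count is 1330 − 1090 + 49 = 289.

289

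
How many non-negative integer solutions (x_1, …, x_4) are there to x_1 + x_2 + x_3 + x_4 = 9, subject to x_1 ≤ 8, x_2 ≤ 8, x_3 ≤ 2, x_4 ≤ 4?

103

Without the upper bounds there are C(12,3) = 220 ways to split 9 among 4 variables.
Subtract solutions that violate a single cap (substitute x_i' = x_i − (cap_i+1)): x_1 ≥ 9 gives C(3,3) = 1; x_2 ≥ 9 gives C(3,3) = 1; x_3 ≥ 3 gives C(9,3) = 84; x_4 ≥ 5 gives C(7,3) = 35. Together 121.
Add back pairs where two caps are both exceeded: 0 + 0 + 0 + 0 + 0 + 4 = 4.
By inclusion–exclusion the count is 220 − 121 + 4 = 103.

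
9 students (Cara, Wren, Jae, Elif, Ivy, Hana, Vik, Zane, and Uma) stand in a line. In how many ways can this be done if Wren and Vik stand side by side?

80640

Treat {Wren, Vik} as a single unit. There are 8 units to order, and the pair itself can be ordered 2 ways.
That gives 2 × 8! = 2 × 40320 = 80640.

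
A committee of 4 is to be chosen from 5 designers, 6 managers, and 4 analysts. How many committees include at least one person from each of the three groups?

With no constraint there are C(15,4) = 1365 possible selections.
Subtract selections that omit an entire group: no designers → C(10,4) = 210; no managers → C(9,4) = 126; no analysts → C(11,4) = 330.
Add back selections omitting two groups (i.e. drawn from a single group): C(5,4) + C(6,4) + C(4,4) = 21.
By inclusion–exclusion: 1365 − 666 + 21 = 720.

720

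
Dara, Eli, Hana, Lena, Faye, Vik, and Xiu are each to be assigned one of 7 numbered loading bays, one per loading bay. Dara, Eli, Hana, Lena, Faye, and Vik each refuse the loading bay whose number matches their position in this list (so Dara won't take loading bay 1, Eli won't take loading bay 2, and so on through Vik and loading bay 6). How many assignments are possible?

2119

Let Aᵢ (for 1 ≤ i ≤ 6) be the placements that put person i in their forbidden loading bay. Any j of these fix j positions, leaving (7−j)! ways to fill the rest, and there are C(6,j) ways to pick which j.
By inclusion–exclusion, the number of valid placements is Σ_{j=0}^{6} (−1)^j C(6,j)·(7−j)!.
Computing: 5040 − 4320 + 1800 − 480 + 90 − 12 + 1 = 2119.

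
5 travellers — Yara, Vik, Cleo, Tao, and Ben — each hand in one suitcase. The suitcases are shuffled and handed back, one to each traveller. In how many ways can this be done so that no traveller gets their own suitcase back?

Let Aᵢ be the assignments in which traveller i gets their own suitcase. We want the size of the complement of A₁∪…∪A_5.
By inclusion–exclusion this is Σ_{j=0}^{5} (−1)^j C(5,j)·(5−j)!.
Computing: 120 − 120 + 60 − 20 + 5 − 1 = 44.

44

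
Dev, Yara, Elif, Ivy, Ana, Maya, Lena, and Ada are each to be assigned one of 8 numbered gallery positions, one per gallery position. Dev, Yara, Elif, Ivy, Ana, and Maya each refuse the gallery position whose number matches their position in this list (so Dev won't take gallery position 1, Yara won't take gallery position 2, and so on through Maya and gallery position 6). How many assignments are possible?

Let Aᵢ (for 1 ≤ i ≤ 6) be the placements that put person i in their forbidden gallery position. Any j of these fix j positions, leaving (8−j)! ways to fill the rest, and there are C(6,j) ways to pick which j.
By inclusion–exclusion, the number of valid placements is Σ_{j=0}^{6} (−1)^j C(6,j)·(8−j)!.
Computing: 40320 − 30240 + 10800 − 2400 + 360 − 36 + 2 = 18806.

18806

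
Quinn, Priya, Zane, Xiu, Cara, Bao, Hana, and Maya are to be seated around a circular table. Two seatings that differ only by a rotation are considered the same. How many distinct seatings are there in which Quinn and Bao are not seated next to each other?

3600

Without the restriction there are (7)! = 5040 seatings.
Those with Quinn next to Bao: fuse the pair into one unit and seat 7 units around a circle — 2·(6)! = 1440.
Subtracting, 5040 − 1440 = 3600.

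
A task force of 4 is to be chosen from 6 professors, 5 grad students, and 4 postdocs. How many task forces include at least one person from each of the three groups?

Unrestricted: C(15,4) = 1365 ways to pick any 4 of the 15.
Subtract selections that omit an entire group: no professors → C(9,4) = 126; no grad students → C(10,4) = 210; no postdocs → C(11,4) = 330.
Add back selections omitting two groups (i.e. drawn from a single group): C(6,4) + C(5,4) + C(4,4) = 21.
By inclusion–exclusion: 1365 − 666 + 21 = 720.

720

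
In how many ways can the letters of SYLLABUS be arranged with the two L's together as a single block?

Treat the 2 copies of L as a single block. The multiset to arrange is then {LL, A, B, S, S, U, Y}, 7 items in all.
That gives (7)!/(2!) = 2520 arrangements.

2520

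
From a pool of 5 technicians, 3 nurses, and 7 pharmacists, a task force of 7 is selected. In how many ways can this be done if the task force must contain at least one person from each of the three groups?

Total 7-person selections from all 15: C(15,7) = 6435.
Subtract selections that omit an entire group: no technicians → C(10,7) = 120; no nurses → C(12,7) = 792; no pharmacists → C(8,7) = 8.
Add back selections omitting two groups (i.e. drawn from a single group): C(5,7) + C(3,7) + C(7,7) = 1.
By inclusion–exclusion: 6435 − 920 + 1 = 5516.

5516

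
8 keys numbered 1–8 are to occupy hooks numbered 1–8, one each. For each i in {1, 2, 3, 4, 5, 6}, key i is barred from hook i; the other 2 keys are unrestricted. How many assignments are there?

Let Aᵢ (for 1 ≤ i ≤ 6) be the placements that put key i in its forbidden hook. Any j of these fix j positions, leaving (8−j)! ways to fill the rest, and there are C(6,j) ways to pick which j.
By inclusion–exclusion, the number of valid placements is Σ_{j=0}^{6} (−1)^j C(6,j)·(8−j)!.
Computing: 40320 − 30240 + 10800 − 2400 + 360 − 36 + 2 = 18806.

18806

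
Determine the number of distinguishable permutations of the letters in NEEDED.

60

NEEDED has 6 letters with D appearing twice and E appearing 3 times.
The number of distinct arrangements is 6!/(3!·2!) = 720/12 = 60.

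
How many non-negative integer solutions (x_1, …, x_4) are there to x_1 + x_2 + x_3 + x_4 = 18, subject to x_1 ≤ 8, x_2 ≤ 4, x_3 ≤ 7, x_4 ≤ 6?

109

Ignoring the caps, the number of non-negative solutions to x_1+…+x_4 = 18 is C(21,3) = 1330.
Subtract solutions that violate a single cap (substitute x_i' = x_i − (cap_i+1)): x_1 ≥ 9 gives C(12,3) = 220; x_2 ≥ 5 gives C(16,3) = 560; x_3 ≥ 8 gives C(13,3) = 286; x_4 ≥ 7 gives C(14,3) = 364. Together 1430.
Add back pairs where two caps are both exceeded: 35 + 4 + 10 + 56 + 84 + 20 = 209.
By inclusion–exclusion the count is 1330 − 1430 + 209 = 109.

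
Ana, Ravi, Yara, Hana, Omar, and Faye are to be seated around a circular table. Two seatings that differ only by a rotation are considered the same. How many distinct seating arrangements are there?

Around a circle, 6 distinct people have 6!/6 = (5)! = 120 rotationally distinct seatings.

120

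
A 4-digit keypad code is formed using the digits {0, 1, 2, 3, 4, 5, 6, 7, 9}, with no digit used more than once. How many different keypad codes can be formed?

With no repetition, fill the 4 digits in order: 9 choices, then 8, down to 6.
That product is 9 × 8 × 7 × 6 = 3024.

3024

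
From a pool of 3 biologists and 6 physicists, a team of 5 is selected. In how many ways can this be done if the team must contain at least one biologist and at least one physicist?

120

Unrestricted: C(9,5) = 126 ways to pick any 5 of the 9.
Subtract selections that omit an entire group: no biologists → C(6,5) = 6; no physicists → C(3,5) = 0.
Both groups omitted at once is impossible, so 126 − 6 = 120.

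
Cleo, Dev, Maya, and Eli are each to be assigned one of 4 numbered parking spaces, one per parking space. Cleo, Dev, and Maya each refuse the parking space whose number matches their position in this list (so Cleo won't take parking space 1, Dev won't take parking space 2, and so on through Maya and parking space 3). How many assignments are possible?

Let Aᵢ (for i ∈ {1, 2, 3}) be the placements that put person i in their forbidden parking space. Any j of these fix j positions, leaving (4−j)! ways to fill the rest, and there are C(3,j) ways to pick which j.
By inclusion–exclusion, the number of valid placements is Σ_{j=0}^{3} (−1)^j C(3,j)·(4−j)!.
Computing: 24 − 18 + 6 − 1 = 11.

11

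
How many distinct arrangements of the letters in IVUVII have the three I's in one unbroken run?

Treat the 3 copies of I as a single block. The multiset to arrange is then {III, U, V, V}, 4 items in all.
That gives (4)!/(2!) = 12 arrangements.

12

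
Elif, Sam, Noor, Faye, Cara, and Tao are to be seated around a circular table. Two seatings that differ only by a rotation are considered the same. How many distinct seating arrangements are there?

Fix one person's seat to break rotational symmetry; the remaining 5 people can be arranged in (5)! = 120 ways.

120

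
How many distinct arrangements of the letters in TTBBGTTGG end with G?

420

Fix G in the last position and arrange the remaining 8 letters.
Those 8 letters have B appearing twice, G appearing twice, and T appearing 4 times, giving (8)!/(4!·2!·2!) = 420.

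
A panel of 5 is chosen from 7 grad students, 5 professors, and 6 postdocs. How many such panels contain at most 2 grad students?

6237

Split by how many grad students are chosen (0 through 2).
Sum: C(7,0)·C(11,5) + C(7,1)·C(11,4) + C(7,2)·C(11,3) = 462 + 2310 + 3465 = 6237.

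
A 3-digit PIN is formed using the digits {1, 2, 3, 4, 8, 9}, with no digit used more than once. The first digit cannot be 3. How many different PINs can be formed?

The first digit has 6−1 = 5 choices (anything except 3).
The remaining 2 digits are filled from the other 5 symbols without repetition: 5 × 4 = 20.
Total: 5 × 20 = 100.

100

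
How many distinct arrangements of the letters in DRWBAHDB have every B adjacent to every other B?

Treat the 2 copies of B as a single block. The multiset to arrange is then {BB, A, D, D, H, R, W}, 7 items in all.
That gives (7)!/(2!) = 2520 arrangements.

2520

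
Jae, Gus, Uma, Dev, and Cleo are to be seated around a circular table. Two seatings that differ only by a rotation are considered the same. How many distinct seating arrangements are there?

24

Fix one person's seat to break rotational symmetry; the remaining 4 people can be arranged in (4)! = 24 ways.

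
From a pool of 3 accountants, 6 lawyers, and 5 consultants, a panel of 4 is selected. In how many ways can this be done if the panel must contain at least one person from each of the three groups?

Unrestricted: C(14,4) = 1001 ways to pick any 4 of the 14.
Subtract selections that omit an entire group: no accountants → C(11,4) = 330; no lawyers → C(8,4) = 70; no consultants → C(9,4) = 126.
Add back selections omitting two groups (i.e. drawn from a single group): C(3,4) + C(6,4) + C(5,4) = 20.
By inclusion–exclusion: 1001 − 526 + 20 = 495.

495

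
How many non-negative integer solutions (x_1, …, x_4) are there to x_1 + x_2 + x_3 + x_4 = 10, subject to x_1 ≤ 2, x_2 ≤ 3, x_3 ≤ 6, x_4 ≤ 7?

73

By stars and bars, unrestricted non-negative solutions to x_1+…+x_4 = 10 number C(10+3,3) = 286.
Subtract solutions that violate a single cap (substitute x_i' = x_i − (cap_i+1)): x_1 ≥ 3 gives C(10,3) = 120; x_2 ≥ 4 gives C(9,3) = 84; x_3 ≥ 7 gives C(6,3) = 20; x_4 ≥ 8 gives C(5,3) = 10. Together 234.
Add back pairs where two caps are both exceeded: 20 + 1 + 0 + 0 + 0 + 0 = 21.
By inclusion–exclusion the count is 286 − 234 + 21 = 73.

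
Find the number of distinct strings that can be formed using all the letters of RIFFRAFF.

Letter multiplicities in RIFFRAFF: A×1, F×4, I×1, R×2.
The number of distinct arrangements is 8!/(4!·2!) = 40320/48 = 840.

840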